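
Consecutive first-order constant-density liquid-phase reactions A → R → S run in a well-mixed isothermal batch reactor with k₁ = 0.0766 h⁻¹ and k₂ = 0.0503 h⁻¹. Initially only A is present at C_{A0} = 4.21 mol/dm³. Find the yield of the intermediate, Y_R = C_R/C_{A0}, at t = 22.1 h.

0.422

Solving the coupled first-order balances gives C_R(t) = [k₁/(k₂−k₁)]·C_{A0}·(e^(−k₁t) − e^(−k₂t)).
e^(−k₁t) = e^(−0.0766×22.1) = e^(−1.693) = 0.1840; e^(−k₂t) = e^(−1.112) = 0.3290.
C_R = 0.0766×4.21/(0.0503−0.0766) × (0.1840−0.3290) = (-12.26)×(-0.1450) = 1.778 mol/dm³.
Y_R = C_R/C_{A0} = 1.778/4.21 = 0.422.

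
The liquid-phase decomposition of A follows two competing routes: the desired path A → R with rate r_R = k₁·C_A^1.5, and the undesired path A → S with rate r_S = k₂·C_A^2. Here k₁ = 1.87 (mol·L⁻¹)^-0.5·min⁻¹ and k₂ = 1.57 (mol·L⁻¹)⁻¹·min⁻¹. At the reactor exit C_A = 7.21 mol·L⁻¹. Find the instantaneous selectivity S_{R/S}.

0.444

S_{R/S} = r_R/r_S = (k₁·C_A^1.5)/(k₂·C_A^2) = (k₁/k₂)·C_A^-0.5.
= (1.87×7.210^1.5) / (1.57×7.210^2) = 36.20/81.62 = 0.444.
The undesired path is higher order in A, so low C_A (CSTR or dilute feed) favours R.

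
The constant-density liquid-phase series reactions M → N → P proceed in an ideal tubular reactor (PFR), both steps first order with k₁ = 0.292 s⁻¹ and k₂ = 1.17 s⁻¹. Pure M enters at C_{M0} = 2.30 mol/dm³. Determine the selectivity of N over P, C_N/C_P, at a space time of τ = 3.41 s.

The intermediate concentration in a first-order A→B→C sequence is C_N = k₁C_{M0}(e^(−k₁τ) − e^(−k₂τ))/(k₂−k₁).
e^(−k₁τ) = e^(−0.292×3.41) = e^(−0.9957) = 0.3695; e^(−k₂τ) = e^(−3.990) = 0.01851.
C_N = 0.292×2.30/(1.17−0.292) × (0.3695−0.01851) = 0.7649×0.3510 = 0.2685 mol/dm³.
C_M = C_{M0}e^(−k₁τ) = 0.8498 mol/dm³, so C_P = C_{M0}−C_M−C_N = 1.182 mol/dm³; C_N/C_P = 0.227.

0.227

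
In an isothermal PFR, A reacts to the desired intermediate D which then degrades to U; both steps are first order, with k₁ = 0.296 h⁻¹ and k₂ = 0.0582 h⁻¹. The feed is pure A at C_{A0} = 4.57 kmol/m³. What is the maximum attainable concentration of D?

At the optimum, C_{D,max}/C_{A0} = (k₁/k₂)^[k₂/(k₂−k₁)].
= (0.296/0.0582)^(0.0582/(0.0582−0.296)) = (5.086)^(-0.2447) = 0.6716.
C_{D,max} = 0.6716×4.57 = 3.07 kmol/m³.

3.07 kmol/m³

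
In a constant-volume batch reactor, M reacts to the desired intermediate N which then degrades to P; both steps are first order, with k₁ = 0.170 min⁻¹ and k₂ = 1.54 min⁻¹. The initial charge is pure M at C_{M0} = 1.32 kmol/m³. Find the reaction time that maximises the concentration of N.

1.61 min

For first-order series the maximum of C_N occurs at t_opt = ln(k₂/k₁)/(k₂−k₁).
= ln(1.54/0.170)/(1.54−0.170) = ln(9.059)/1.370 = 2.204/1.370 = 1.61 min.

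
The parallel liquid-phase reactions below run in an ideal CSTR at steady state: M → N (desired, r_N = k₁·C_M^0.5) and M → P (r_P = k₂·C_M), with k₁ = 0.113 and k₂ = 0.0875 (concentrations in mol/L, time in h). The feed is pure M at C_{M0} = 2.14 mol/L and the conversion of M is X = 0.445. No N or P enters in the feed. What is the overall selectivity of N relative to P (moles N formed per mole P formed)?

1.18

Exit C_M = C_{M0}(1−X) = 2.14×0.555 = 1.188 mol/L.
Rates in a CSTR are evaluated at the outlet concentration: r_N = 0.113×1.188^0.5 = 0.1231, r_P = 0.0875×1.188 = 0.1039.
Overall selectivity = C_N/C_P = r_Nτ/(r_Pτ) = r_N/r_P = 1.18.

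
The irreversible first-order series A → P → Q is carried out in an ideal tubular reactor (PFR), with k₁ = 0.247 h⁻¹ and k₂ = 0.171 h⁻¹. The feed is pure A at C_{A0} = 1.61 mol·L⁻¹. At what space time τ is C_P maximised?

4.84 h

Setting dC_P/dτ = 0 gives τ_opt = ln(k₂/k₁)/(k₂−k₁).
= ln(0.171/0.247)/(0.171−0.247) = ln(0.6923)/-0.07600 = -0.3677/-0.07600 = 4.84 h.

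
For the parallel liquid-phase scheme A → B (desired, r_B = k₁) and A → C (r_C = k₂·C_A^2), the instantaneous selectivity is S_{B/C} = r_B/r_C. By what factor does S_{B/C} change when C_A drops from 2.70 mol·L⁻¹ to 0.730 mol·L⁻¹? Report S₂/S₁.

S_{B/C} = (k₁/k₂)·C_A^-2, so S₂/S₁ = (C_{A,2}/C_{A,1})^-2.
= (0.730/2.70)^(-2) = (0.2704)^(-2) = 13.7.
Selectivity toward B rises as C_A falls — low-concentration operation is favoured.

13.7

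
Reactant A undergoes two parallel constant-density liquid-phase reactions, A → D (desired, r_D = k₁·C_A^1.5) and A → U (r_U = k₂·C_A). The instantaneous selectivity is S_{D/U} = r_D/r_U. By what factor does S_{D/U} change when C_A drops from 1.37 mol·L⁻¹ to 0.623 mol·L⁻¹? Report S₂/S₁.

S_{D/U} = (k₁/k₂)·C_A^0.5, so S₂/S₁ = (C_{A,2}/C_{A,1})^0.5.
= (0.623/1.37)^0.5 = (0.4547)^0.5 = 0.674.

0.674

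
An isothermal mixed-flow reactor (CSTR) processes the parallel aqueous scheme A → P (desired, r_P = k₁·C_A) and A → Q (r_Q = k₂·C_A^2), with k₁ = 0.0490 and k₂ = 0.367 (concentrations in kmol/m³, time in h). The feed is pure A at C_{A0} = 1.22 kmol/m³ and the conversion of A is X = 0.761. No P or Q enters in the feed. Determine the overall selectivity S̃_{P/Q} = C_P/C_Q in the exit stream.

0.458

Exit C_A = C_{A0}(1−X) = 1.22×0.239 = 0.2916 kmol/m³.
Rates in a CSTR are evaluated at the outlet concentration: r_P = 0.0490×0.2916 = 0.01429, r_Q = 0.367×0.2916^2 = 0.03120.
Overall selectivity = C_P/C_Q = r_Pτ/(r_Qτ) = r_P/r_Q = 0.458.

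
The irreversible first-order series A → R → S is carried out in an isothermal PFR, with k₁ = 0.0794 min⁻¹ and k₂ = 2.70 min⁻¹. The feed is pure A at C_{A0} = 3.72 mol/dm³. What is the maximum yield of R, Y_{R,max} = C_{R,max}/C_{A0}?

0.0264

For a first-order series the maximum intermediate yield is C_{R,max}/C_{A0} = (k₁/k₂)^[k₂/(k₂−k₁)].
= (0.0794/2.70)^(2.70/(2.70−0.0794)) = (0.02941)^(1.030) = 0.02643.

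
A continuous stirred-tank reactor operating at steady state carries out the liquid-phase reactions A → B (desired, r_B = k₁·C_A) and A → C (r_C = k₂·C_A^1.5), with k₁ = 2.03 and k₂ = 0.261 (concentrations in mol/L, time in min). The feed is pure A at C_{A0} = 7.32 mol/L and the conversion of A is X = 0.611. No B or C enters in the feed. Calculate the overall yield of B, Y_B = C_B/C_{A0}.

0.502

Exit C_A = C_{A0}(1−X) = 7.32×0.389 = 2.847 mol/L.
A CSTR operates uniformly at the exit composition, giving r_B = 5.780 and r_C = 1.254 (each k·C_A^n at C_A = 2.847).
Fraction of consumed A going to B: r_B/(r_B+r_C) = 0.8217.
C_B = 0.8217·C_{A0}·X = 0.8217×7.32×0.611 = 3.68 mol/L; Y_B = C_B/C_{A0} = 0.502.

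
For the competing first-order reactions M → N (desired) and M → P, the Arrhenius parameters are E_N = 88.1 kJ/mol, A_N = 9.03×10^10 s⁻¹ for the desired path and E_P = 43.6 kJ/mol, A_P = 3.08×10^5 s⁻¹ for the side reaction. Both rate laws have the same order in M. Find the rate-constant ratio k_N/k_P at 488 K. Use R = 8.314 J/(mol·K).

Since both paths have the same order in M, the concentration cancels and S_{N/P} = k_N/k_P = (A_N/A_P)·exp[(E_P−E_N)/(RT)].
(E_P−E_N)/(RT) = (43.6−88.1)×10³/(8.314×488) = -44500/4057 = -10.97.
k_N/k_P = (9.03×10^10/3.08×10^5)·exp(-10.97) = 2.932×10^5 × 1.724×10^-5 = 5.06.

5.06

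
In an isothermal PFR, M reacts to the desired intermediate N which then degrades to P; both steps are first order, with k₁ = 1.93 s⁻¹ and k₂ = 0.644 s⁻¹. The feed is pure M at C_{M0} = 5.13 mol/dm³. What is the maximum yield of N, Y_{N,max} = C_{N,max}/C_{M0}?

0.577

Evaluating C_N at τ_opt = ln(k₂/k₁)/(k₂−k₁) gives C_{N,max}/C_{M0} = (k₁/k₂)^[k₂/(k₂−k₁)].
= (1.93/0.644)^(0.644/(0.644−1.93)) = (2.997)^(-0.5008) = 0.5772.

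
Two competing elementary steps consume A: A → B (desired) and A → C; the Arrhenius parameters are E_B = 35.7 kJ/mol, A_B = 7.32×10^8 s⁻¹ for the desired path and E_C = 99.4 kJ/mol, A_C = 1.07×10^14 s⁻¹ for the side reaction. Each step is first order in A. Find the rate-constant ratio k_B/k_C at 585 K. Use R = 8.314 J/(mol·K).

3.34

k_B/k_C = (A_B/A_C)·exp[−(E_B−E_C)/(RT)] = (A_B/A_C)·exp[(E_C−E_B)/(RT)].
(E_C−E_B)/(RT) = (99.4−35.7)×10³/(8.314×585) = 63700/4864 = 13.10.
k_B/k_C = (7.32×10^8/1.07×10^14)·exp(13.10) = 6.841×10^-6 × 4.875×10^5 = 3.34.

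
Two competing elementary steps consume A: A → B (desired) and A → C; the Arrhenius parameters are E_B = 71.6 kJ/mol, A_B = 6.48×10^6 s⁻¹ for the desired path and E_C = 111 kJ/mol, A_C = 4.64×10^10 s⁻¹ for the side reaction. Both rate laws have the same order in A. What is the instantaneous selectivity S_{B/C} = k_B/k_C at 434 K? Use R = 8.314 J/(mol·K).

Since both paths have the same order in A, the concentration cancels and S_{B/C} = k_B/k_C = (A_B/A_C)·exp[(E_C−E_B)/(RT)].
(E_C−E_B)/(RT) = (111−71.6)×10³/(8.314×434) = 39400/3608 = 10.92.
k_B/k_C = (6.48×10^6/4.64×10^10)·exp(10.92) = 1.397×10^-4 × 55234 = 7.71.
Since E_B < E_C, lowering the temperature improves selectivity toward B.

7.71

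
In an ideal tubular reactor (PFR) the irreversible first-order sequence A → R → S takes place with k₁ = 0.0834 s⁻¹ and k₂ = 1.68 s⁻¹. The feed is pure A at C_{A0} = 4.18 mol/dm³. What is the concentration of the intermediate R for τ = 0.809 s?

0.148 mol/dm³

Solving the coupled first-order balances gives C_R(τ) = [k₁/(k₂−k₁)]·C_{A0}·(e^(−k₁τ) − e^(−k₂τ)).
e^(−k₁τ) = e^(−0.0834×0.809) = e^(−0.06747) = 0.9348; e^(−k₂τ) = e^(−1.359) = 0.2569.
C_R = 0.0834×4.18/(1.68−0.0834) × (0.9348−0.2569) = 0.2183×0.6779 = 0.1480 mol/dm³.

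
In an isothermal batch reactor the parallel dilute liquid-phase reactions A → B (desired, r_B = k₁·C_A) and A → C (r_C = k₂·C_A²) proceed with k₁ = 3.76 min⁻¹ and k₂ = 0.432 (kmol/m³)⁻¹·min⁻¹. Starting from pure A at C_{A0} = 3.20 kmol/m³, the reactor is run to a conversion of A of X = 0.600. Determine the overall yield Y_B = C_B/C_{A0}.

0.478

C_A = C_{A0}(1−X) = 1.280 kmol/m³.
Along a PFR/batch, dC_B/dC_A = −r_B/(r_B+r_C) = −k₁/(k₁+k₂·C_A).
Integrating from C_{A0} to C_A: C_B = (3.76/0.432)·ln[(3.76+0.432·3.20)/(3.76+0.432·1.28)] = 8.704·ln(5.142/4.313) = 1.531 kmol/m³.
Y_B = C_B/C_{A0} = 1.531/3.20 = 0.478.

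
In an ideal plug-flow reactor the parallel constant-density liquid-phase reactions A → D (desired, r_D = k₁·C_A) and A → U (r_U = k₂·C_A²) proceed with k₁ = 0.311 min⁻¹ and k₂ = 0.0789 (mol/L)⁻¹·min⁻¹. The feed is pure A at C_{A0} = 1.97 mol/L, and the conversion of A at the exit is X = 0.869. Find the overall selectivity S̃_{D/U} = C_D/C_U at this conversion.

3.70

C_A = C_{A0}(1−X) = 0.2581 mol/L.
Along a PFR/batch, dC_D/dC_A = −r_D/(r_D+r_U) = −k₁/(k₁+k₂·C_A).
Integrating from C_{A0} to C_A: C_D = (0.311/0.0789)·ln[(0.311+0.0789·1.97)/(0.311+0.0789·0.258)] = 3.942·ln(0.4664/0.3314) = 1.348 mol/L.
C_U = (C_{A0}−C_A)−C_D = 0.3642 mol/L; S̃_{D/U} = 1.348/0.3642 = 3.70.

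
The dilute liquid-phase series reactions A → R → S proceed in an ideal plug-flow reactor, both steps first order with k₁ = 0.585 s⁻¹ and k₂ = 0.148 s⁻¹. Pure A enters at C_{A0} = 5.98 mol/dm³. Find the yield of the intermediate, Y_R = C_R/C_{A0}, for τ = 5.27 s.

0.552

For first-order series with pure A initially, C_R(τ) = k₁C_{A0}/(k₂−k₁)·(e^(−k₁τ) − e^(−k₂τ)).
e^(−k₁τ) = e^(−0.585×5.27) = e^(−3.083) = 0.04582; e^(−k₂τ) = e^(−0.7800) = 0.4584.
C_R = 0.585×5.98/(0.148−0.585) × (0.04582−0.4584) = (-8.005)×(-0.4126) = 3.303 mol/dm³.
Y_R = C_R/C_{A0} = 3.303/5.98 = 0.552.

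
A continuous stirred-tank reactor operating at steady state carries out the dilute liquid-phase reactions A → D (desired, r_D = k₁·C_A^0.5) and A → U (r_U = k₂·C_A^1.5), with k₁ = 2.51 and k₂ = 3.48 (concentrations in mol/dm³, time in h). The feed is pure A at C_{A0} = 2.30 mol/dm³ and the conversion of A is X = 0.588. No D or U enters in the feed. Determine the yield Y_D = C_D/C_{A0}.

Exit C_A = C_{A0}(1−X) = 2.30×0.412 = 0.9476 mol/dm³.
A CSTR operates uniformly at the exit composition, giving r_D = 2.443 and r_U = 3.210 (each k·C_A^n at C_A = 0.9476).
Fraction of consumed A going to D: r_D/(r_D+r_U) = 0.4322.
C_D = 0.4322·C_{A0}·X = 0.4322×2.30×0.588 = 0.584 mol/dm³; Y_D = C_D/C_{A0} = 0.254.

0.254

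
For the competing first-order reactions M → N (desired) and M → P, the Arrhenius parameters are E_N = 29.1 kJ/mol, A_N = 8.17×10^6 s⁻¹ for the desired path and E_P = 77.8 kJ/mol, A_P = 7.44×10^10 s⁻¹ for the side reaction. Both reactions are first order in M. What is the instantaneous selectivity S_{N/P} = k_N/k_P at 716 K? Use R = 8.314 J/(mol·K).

With equal orders, S_{N/P} = k_N/k_P = (A_N/A_P)·exp[(E_P−E_N)/(RT)].
(E_P−E_N)/(RT) = (77.8−29.1)×10³/(8.314×716) = 48700/5953 = 8.181.
k_N/k_P = (8.17×10^6/7.44×10^10)·exp(8.181) = 1.098×10^-4 × 3572 = 0.392.
Since E_N < E_P, lowering the temperature improves selectivity toward N.

0.392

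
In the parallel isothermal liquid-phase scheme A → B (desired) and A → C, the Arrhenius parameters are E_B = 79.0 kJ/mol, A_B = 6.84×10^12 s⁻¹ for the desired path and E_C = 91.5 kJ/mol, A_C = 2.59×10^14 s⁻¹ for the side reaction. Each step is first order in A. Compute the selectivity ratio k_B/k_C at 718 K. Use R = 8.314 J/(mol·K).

0.214

With equal orders, S_{B/C} = k_B/k_C = (A_B/A_C)·exp[(E_C−E_B)/(RT)].
(E_C−E_B)/(RT) = (91.5−79.0)×10³/(8.314×718) = 12500/5969 = 2.094.
k_B/k_C = (6.84×10^12/2.59×10^14)·exp(2.094) = 0.02641 × 8.117 = 0.214.
Since E_B < E_C, lowering the temperature improves selectivity toward B.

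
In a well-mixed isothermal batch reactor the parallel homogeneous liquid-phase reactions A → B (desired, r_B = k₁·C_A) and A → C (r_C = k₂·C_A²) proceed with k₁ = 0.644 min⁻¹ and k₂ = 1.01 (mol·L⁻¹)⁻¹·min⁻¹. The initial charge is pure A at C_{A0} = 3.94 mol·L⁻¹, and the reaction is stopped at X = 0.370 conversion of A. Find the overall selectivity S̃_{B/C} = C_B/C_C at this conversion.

0.201

C_A = C_{A0}(1−X) = 2.482 mol·L⁻¹.
Along a PFR/batch, dC_B/dC_A = −r_B/(r_B+r_C) = −k₁/(k₁+k₂·C_A).
Integrating from C_{A0} to C_A: C_B = (0.644/1.01)·ln[(0.644+1.01·3.94)/(0.644+1.01·2.48)] = 0.6376·ln(4.623/3.151) = 0.2445 mol·L⁻¹.
C_C = (C_{A0}−C_A)−C_B = 1.213 mol·L⁻¹; S̃_{B/C} = 0.2445/1.213 = 0.201.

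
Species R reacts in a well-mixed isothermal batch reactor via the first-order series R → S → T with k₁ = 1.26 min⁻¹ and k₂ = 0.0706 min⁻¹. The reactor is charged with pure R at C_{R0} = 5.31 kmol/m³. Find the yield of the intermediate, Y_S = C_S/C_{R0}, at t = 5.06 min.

0.739

Solving the coupled first-order balances gives C_S(t) = [k₁/(k₂−k₁)]·C_{R0}·(e^(−k₁t) − e^(−k₂t)).
e^(−k₁t) = e^(−1.26×5.06) = e^(−6.376) = 0.001703; e^(−k₂t) = e^(−0.3572) = 0.6996.
C_S = 1.26×5.31/(0.0706−1.26) × (0.001703−0.6996) = (-5.625)×(-0.6979) = 3.926 kmol/m³.
Y_S = C_S/C_{R0} = 3.926/5.31 = 0.739.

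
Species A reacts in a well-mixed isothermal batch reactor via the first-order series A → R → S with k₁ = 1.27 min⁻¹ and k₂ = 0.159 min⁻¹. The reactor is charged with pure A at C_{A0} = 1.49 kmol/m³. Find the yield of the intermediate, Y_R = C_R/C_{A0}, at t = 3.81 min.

0.615

The intermediate concentration in a first-order A→B→C sequence is C_R = k₁C_{A0}(e^(−k₁t) − e^(−k₂t))/(k₂−k₁).
e^(−k₁t) = e^(−1.27×3.81) = e^(−4.839) = 0.007917; e^(−k₂t) = e^(−0.6058) = 0.5456.
C_R = 1.27×1.49/(0.159−1.27) × (0.007917−0.5456) = (-1.703)×(-0.5377) = 0.9159 kmol/m³.
Y_R = C_R/C_{A0} = 0.9159/1.49 = 0.615.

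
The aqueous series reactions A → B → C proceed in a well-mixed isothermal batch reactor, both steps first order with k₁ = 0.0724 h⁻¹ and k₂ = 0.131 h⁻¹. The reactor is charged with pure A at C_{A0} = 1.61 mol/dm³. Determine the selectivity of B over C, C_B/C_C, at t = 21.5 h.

0.310

Solving the coupled first-order balances gives C_B(t) = [k₁/(k₂−k₁)]·C_{A0}·(e^(−k₁t) − e^(−k₂t)).
e^(−k₁t) = e^(−0.0724×21.5) = e^(−1.557) = 0.2109; e^(−k₂t) = e^(−2.817) = 0.05981.
C_B = 0.0724×1.61/(0.131−0.0724) × (0.2109−0.05981) = 1.989×0.1510 = 0.3004 mol/dm³.
C_A = C_{A0}e^(−k₁t) = 0.3395 mol/dm³, so C_C = C_{A0}−C_A−C_B = 0.9701 mol/dm³; C_B/C_C = 0.310.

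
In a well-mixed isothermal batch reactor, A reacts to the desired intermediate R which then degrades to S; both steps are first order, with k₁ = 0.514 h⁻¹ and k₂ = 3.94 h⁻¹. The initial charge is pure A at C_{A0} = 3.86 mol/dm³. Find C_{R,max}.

Evaluating C_R at t_opt = ln(k₂/k₁)/(k₂−k₁) gives C_{R,max}/C_{A0} = (k₁/k₂)^[k₂/(k₂−k₁)].
= (0.514/3.94)^(3.94/(3.94−0.514)) = (0.1305)^(1.150) = 0.09611.
C_{R,max} = 0.09611×3.86 = 0.371 mol/dm³.

0.371 mol/dm³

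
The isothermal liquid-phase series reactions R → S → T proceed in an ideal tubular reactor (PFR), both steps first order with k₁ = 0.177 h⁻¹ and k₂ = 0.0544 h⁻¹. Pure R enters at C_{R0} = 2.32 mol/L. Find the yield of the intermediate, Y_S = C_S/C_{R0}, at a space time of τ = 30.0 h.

The intermediate concentration in a first-order A→B→C sequence is C_S = k₁C_{R0}(e^(−k₁τ) − e^(−k₂τ))/(k₂−k₁).
e^(−k₁τ) = e^(−0.177×30.0) = e^(−5.310) = 0.004942; e^(−k₂τ) = e^(−1.632) = 0.1955.
C_S = 0.177×2.32/(0.0544−0.177) × (0.004942−0.1955) = (-3.349)×(-0.1906) = 0.6384 mol/L.
Y_S = C_S/C_{R0} = 0.6384/2.32 = 0.275.

0.275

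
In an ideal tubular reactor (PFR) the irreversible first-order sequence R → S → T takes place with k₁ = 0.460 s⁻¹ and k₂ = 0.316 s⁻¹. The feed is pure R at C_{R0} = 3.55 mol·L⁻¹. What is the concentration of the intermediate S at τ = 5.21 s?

For first-order series with pure R initially, C_S(τ) = k₁C_{R0}/(k₂−k₁)·(e^(−k₁τ) − e^(−k₂τ)).
e^(−k₁τ) = e^(−0.460×5.21) = e^(−2.397) = 0.09103; e^(−k₂τ) = e^(−1.646) = 0.1928.
C_S = 0.460×3.55/(0.316−0.460) × (0.09103−0.1928) = (-11.34)×(-0.1017) = 1.154 mol·L⁻¹.

1.15 mol·L⁻¹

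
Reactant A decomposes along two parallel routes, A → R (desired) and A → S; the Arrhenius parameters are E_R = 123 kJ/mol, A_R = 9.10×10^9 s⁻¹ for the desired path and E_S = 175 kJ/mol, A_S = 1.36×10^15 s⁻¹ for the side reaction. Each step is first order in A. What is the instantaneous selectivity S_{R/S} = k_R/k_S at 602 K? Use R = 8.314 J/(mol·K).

k_R/k_S = (A_R/A_S)·exp[−(E_R−E_S)/(RT)] = (A_R/A_S)·exp[(E_S−E_R)/(RT)].
(E_S−E_R)/(RT) = (175−123)×10³/(8.314×602) = 52000/5005 = 10.39.
k_R/k_S = (9.10×10^9/1.36×10^15)·exp(10.39) = 6.691×10^-6 × 32518 = 0.218.

0.218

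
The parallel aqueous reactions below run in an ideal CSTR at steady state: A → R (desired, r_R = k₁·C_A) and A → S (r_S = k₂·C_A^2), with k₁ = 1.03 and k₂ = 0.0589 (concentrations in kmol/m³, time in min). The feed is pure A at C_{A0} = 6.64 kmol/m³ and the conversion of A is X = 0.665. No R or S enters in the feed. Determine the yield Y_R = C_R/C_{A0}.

0.590

Exit C_A = C_{A0}(1−X) = 6.64×0.335 = 2.224 kmol/m³.
A CSTR operates uniformly at the exit composition, giving r_R = 2.291 and r_S = 0.2914 (each k·C_A^n at C_A = 2.224).
Fraction of consumed A going to R: r_R/(r_R+r_S) = 0.8872.
C_R = 0.8872·C_{A0}·X = 0.8872×6.64×0.665 = 3.92 kmol/m³; Y_R = C_R/C_{A0} = 0.590.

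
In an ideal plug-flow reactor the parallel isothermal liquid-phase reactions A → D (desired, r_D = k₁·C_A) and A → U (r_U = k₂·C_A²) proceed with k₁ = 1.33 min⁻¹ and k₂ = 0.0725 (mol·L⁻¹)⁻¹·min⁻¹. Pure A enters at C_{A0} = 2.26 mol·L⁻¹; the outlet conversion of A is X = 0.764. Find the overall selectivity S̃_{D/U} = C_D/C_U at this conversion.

13.3

C_A = C_{A0}(1−X) = 0.5334 mol·L⁻¹.
Along a PFR/batch, dC_D/dC_A = −r_D/(r_D+r_U) = −k₁/(k₁+k₂·C_A).
Integrating from C_{A0} to C_A: C_D = (1.33/0.0725)·ln[(1.33+0.0725·2.26)/(1.33+0.0725·0.533)] = 18.34·ln(1.494/1.369) = 1.606 mol·L⁻¹.
C_U = (C_{A0}−C_A)−C_D = 0.1211 mol·L⁻¹; S̃_{D/U} = 1.606/0.1211 = 13.3.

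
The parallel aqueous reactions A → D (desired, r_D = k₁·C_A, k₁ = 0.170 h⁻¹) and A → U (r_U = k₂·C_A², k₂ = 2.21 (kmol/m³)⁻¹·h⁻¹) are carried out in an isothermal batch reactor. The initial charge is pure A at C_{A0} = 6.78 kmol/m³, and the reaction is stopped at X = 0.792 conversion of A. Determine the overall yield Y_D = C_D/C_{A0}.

C_A = C_{A0}(1−X) = 1.410 kmol/m³.
Along a PFR/batch, dC_D/dC_A = −r_D/(r_D+r_U) = −k₁/(k₁+k₂·C_A).
Integrating from C_{A0} to C_A: C_D = (0.170/2.21)·ln[(0.170+2.21·6.78)/(0.170+2.21·1.41)] = 0.07692·ln(15.15/3.287) = 0.1176 kmol/m³.
Y_D = C_D/C_{A0} = 0.1176/6.78 = 0.0173.

0.0173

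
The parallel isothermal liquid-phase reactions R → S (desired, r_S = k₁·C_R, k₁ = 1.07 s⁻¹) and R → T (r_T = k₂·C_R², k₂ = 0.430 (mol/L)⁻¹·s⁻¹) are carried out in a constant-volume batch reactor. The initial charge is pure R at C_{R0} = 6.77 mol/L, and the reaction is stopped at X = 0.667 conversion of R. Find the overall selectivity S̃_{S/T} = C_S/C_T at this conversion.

C_R = C_{R0}(1−X) = 2.254 mol/L.
Along a PFR/batch, dC_S/dC_R = −r_S/(r_S+r_T) = −k₁/(k₁+k₂·C_R).
Integrating from C_{R0} to C_R: C_S = (1.07/0.430)·ln[(1.07+0.430·6.77)/(1.07+0.430·2.25)] = 2.488·ln(3.981/2.039) = 1.664 mol/L.
C_T = (C_{R0}−C_R)−C_S = 2.851 mol/L; S̃_{S/T} = 1.664/2.851 = 0.584.

0.584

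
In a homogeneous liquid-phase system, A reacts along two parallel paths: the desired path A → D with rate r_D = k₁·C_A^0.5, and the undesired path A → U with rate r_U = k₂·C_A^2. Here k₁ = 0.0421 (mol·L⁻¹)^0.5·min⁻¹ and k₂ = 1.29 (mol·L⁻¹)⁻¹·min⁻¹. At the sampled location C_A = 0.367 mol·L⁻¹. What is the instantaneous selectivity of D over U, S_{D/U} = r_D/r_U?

S_{D/U} = r_D/r_U = (k₁·C_A^0.5)/(k₂·C_A^2) = (k₁/k₂)·C_A^-1.5.
= (0.0421×0.3670^0.5) / (1.29×0.3670^2) = 0.02550/0.1737 = 0.147.
The undesired path is higher order in A, so low C_A (CSTR or dilute feed) favours D.

0.147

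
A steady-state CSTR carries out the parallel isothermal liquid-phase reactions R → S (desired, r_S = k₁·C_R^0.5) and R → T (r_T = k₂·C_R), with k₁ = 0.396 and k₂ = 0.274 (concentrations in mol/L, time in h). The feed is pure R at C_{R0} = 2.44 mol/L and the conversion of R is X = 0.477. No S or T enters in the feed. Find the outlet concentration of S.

0.653 mol/L

Exit C_R = C_{R0}(1−X) = 2.44×0.523 = 1.276 mol/L.
Rates in a CSTR are evaluated at the outlet concentration: r_S = 0.396×1.276^0.5 = 0.4473, r_T = 0.274×1.276 = 0.3497.
Fraction of consumed R going to S: r_S/(r_S+r_T) = 0.5613.
C_S = 0.5613·C_{R0}·X = 0.5613×2.44×0.477 = 0.653 mol/L.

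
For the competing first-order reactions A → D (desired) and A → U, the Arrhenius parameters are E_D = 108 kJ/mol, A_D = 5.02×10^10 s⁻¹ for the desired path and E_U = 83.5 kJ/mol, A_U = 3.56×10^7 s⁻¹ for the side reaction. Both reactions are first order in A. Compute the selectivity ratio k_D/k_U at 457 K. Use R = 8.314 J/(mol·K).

With equal orders, S_{D/U} = k_D/k_U = (A_D/A_U)·exp[(E_U−E_D)/(RT)].
(E_U−E_D)/(RT) = (83.5−108)×10³/(8.314×457) = -24500/3799 = -6.448.
k_D/k_U = (5.02×10^10/3.56×10^7)·exp(-6.448) = 1410 × 0.001583 = 2.23.

2.23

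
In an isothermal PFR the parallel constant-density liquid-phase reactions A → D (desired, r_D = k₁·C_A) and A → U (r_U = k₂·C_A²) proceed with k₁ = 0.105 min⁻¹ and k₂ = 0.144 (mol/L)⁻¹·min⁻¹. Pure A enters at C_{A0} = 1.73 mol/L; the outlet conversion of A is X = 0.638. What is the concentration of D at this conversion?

C_A = C_{A0}(1−X) = 0.6263 mol/L.
Along a PFR/batch, dC_D/dC_A = −r_D/(r_D+r_U) = −k₁/(k₁+k₂·C_A).
Integrating from C_{A0} to C_A: C_D = (0.105/0.144)·ln[(0.105+0.144·1.73)/(0.105+0.144·0.626)] = 0.7292·ln(0.3541/0.1952) = 0.4344 mol/L.

0.434 mol/L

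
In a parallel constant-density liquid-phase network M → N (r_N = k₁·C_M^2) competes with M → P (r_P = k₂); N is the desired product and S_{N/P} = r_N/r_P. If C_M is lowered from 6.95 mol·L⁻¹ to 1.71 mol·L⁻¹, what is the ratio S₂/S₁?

0.0605

S_{N/P} = (k₁/k₂)·C_M^2, so S₂/S₁ = (C_{M,2}/C_{M,1})^2.
= (1.71/6.95)^2 = (0.2460)^2 = 0.0605.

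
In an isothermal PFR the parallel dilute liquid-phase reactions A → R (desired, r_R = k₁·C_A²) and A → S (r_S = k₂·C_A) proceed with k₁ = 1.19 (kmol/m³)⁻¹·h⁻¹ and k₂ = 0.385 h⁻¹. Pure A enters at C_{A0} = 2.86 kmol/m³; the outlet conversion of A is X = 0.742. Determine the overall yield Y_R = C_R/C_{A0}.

0.618

C_A = C_{A0}(1−X) = 0.7379 kmol/m³.
Along a PFR/batch, dC_S/dC_A = −r_S/(r_R+r_S) = −k₂/(k₂+k₁·C_A).
Integrating from C_{A0} to C_A: C_S = (0.385/1.19)·ln[(0.385+1.19·2.86)/(0.385+1.19·0.738)] = 0.3235·ln(3.788/1.263) = 0.3554 kmol/m³.
Then C_R = (C_{A0}−C_A) − C_S = 2.122 − 0.3554 = 1.767 kmol/m³.
Y_R = C_R/C_{A0} = 1.767/2.86 = 0.618.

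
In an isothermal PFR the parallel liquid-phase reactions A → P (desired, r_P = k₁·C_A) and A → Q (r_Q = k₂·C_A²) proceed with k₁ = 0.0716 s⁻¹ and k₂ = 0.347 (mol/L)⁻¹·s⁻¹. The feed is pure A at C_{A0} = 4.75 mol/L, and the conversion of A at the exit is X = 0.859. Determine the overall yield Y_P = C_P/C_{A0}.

0.0753

C_A = C_{A0}(1−X) = 0.6698 mol/L.
Along a PFR/batch, dC_P/dC_A = −r_P/(r_P+r_Q) = −k₁/(k₁+k₂·C_A).
Integrating from C_{A0} to C_A: C_P = (0.0716/0.347)·ln[(0.0716+0.347·4.75)/(0.0716+0.347·0.670)] = 0.2063·ln(1.720/0.3040) = 0.3576 mol/L.
Y_P = C_P/C_{A0} = 0.3576/4.75 = 0.0753.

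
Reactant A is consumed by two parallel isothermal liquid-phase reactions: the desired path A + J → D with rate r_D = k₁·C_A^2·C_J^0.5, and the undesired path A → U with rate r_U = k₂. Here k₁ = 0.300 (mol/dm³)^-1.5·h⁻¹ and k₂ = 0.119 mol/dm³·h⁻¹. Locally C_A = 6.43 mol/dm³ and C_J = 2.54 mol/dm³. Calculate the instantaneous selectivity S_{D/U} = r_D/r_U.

S_{D/U} = r_D/r_U = (k₁·C_A^2·C_J^0.5)/(k₂) = (k₁/k₂)·C_A^2·C_J^0.5.
= (0.300×6.430^2×2.540^0.5) / (0.119) = 19.77/0.1190 = 166.

166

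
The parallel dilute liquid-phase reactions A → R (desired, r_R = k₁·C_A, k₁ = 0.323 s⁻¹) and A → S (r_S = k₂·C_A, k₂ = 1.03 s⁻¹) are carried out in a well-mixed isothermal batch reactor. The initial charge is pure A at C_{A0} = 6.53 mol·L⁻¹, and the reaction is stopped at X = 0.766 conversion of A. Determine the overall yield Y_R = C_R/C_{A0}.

C_A = C_{A0}(1−X) = 1.528 mol·L⁻¹.
Both paths are first order in A, so the instantaneous fraction to R is constant: dC_R/d(−C_A) = k₁/(k₁+k₂) = 0.2387.
C_R = 0.2387·(C_{A0}−C_A) = 0.2387×5.002 = 1.19 mol·L⁻¹.
Y_R = C_R/C_{A0} = 1.194/6.53 = 0.183.

0.183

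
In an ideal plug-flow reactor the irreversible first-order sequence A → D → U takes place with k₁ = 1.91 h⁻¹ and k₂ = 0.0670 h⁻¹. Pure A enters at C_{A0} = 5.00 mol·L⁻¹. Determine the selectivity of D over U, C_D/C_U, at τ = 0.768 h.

The intermediate concentration in a first-order A→B→C sequence is C_D = k₁C_{A0}(e^(−k₁τ) − e^(−k₂τ))/(k₂−k₁).
e^(−k₁τ) = e^(−1.91×0.768) = e^(−1.467) = 0.2306; e^(−k₂τ) = e^(−0.05146) = 0.9498.
C_D = 1.91×5.00/(0.0670−1.91) × (0.2306−0.9498) = (-5.182)×(-0.7192) = 3.727 mol·L⁻¹.
C_A = C_{A0}e^(−k₁τ) = 1.153 mol·L⁻¹, so C_U = C_{A0}−C_A−C_D = 0.1200 mol·L⁻¹; C_D/C_U = 31.0.

31.0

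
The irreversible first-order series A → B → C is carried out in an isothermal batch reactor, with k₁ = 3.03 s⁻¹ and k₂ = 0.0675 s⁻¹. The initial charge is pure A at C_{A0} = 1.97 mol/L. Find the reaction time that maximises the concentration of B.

1.28 s

The intermediate peaks when r₁ = r₂, i.e. k₁e^(−k₁t) = k₂e^(−k₂t), giving t_opt = ln(k₂/k₁)/(k₂−k₁).
= ln(0.0675/3.03)/(0.0675−3.03) = ln(0.02228)/-2.962 = -3.804/-2.962 = 1.28 s.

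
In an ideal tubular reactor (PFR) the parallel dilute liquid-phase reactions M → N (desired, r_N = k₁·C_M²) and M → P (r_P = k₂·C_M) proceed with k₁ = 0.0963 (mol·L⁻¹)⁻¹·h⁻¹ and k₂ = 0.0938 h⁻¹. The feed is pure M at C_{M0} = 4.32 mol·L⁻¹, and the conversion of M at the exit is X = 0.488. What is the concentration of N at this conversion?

C_M = C_{M0}(1−X) = 2.212 mol·L⁻¹.
Along a PFR/batch, dC_P/dC_M = −r_P/(r_N+r_P) = −k₂/(k₂+k₁·C_M).
Integrating from C_{M0} to C_M: C_P = (0.0938/0.0963)·ln[(0.0938+0.0963·4.32)/(0.0938+0.0963·2.21)] = 0.9740·ln(0.5098/0.3068) = 0.4947 mol·L⁻¹.
Then C_N = (C_{M0}−C_M) − C_P = 2.108 − 0.4947 = 1.613 mol·L⁻¹.

1.61 mol·L⁻¹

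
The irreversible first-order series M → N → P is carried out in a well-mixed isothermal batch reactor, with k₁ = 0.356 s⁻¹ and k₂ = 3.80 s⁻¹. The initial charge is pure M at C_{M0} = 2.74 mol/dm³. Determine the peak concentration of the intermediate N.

At the optimum, C_{N,max}/C_{M0} = (k₁/k₂)^[k₂/(k₂−k₁)].
= (0.356/3.80)^(3.80/(3.80−0.356)) = (0.09368)^(1.103) = 0.07334.
C_{N,max} = 0.07334×2.74 = 0.201 mol/dm³.

0.201 mol/dm³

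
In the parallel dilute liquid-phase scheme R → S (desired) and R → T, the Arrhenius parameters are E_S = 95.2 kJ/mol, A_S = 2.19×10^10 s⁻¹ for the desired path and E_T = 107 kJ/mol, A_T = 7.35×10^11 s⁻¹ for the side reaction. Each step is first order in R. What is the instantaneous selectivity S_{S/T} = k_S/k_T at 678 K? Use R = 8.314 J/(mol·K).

Since both paths have the same order in R, the concentration cancels and S_{S/T} = k_S/k_T = (A_S/A_T)·exp[(E_T−E_S)/(RT)].
(E_T−E_S)/(RT) = (107−95.2)×10³/(8.314×678) = 11800/5637 = 2.093.
k_S/k_T = (2.19×10^10/7.35×10^11)·exp(2.093) = 0.02980 × 8.112 = 0.242.

0.242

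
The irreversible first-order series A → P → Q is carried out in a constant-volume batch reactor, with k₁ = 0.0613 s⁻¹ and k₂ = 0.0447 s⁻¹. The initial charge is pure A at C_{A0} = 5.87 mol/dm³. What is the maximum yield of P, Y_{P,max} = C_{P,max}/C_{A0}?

0.427

At the optimum, C_{P,max}/C_{A0} = (k₁/k₂)^[k₂/(k₂−k₁)].
= (0.0613/0.0447)^(0.0447/(0.0447−0.0613)) = (1.371)^(-2.693) = 0.4272.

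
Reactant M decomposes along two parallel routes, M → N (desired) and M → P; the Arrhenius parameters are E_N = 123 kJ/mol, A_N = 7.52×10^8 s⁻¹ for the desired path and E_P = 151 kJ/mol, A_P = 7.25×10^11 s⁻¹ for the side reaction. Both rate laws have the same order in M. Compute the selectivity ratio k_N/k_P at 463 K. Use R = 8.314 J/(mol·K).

Since both paths have the same order in M, the concentration cancels and S_{N/P} = k_N/k_P = (A_N/A_P)·exp[(E_P−E_N)/(RT)].
(E_P−E_N)/(RT) = (151−123)×10³/(8.314×463) = 28000/3849 = 7.274.
k_N/k_P = (7.52×10^8/7.25×10^11)·exp(7.274) = 0.001037 × 1442 = 1.50.
Since E_N < E_P, lowering the temperature improves selectivity toward N.

1.50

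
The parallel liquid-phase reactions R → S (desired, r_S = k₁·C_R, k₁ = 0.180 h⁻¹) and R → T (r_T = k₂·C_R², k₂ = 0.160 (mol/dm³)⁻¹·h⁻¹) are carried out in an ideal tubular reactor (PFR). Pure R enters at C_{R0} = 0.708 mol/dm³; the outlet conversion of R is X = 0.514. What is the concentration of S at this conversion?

C_R = C_{R0}(1−X) = 0.3441 mol/dm³.
Along a PFR/batch, dC_S/dC_R = −r_S/(r_S+r_T) = −k₁/(k₁+k₂·C_R).
Integrating from C_{R0} to C_R: C_S = (0.180/0.160)·ln[(0.180+0.160·0.708)/(0.180+0.160·0.344)] = 1.125·ln(0.2933/0.2351) = 0.2490 mol/dm³.

0.249 mol/dm³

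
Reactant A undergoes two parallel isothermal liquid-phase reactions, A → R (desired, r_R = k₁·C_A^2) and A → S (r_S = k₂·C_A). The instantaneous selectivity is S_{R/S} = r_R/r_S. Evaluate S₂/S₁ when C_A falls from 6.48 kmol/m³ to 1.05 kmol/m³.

S_{R/S} = (k₁/k₂)·C_A, so S₂/S₁ = (C_{A,2}/C_{A,1}).
= 1.05/6.48 = 0.162.

0.162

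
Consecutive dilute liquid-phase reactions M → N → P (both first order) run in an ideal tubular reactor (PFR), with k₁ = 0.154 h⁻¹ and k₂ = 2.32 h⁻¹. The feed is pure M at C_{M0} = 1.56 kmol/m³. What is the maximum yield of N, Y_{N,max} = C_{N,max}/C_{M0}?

Evaluating C_N at τ_opt = ln(k₂/k₁)/(k₂−k₁) gives C_{N,max}/C_{M0} = (k₁/k₂)^[k₂/(k₂−k₁)].
= (0.154/2.32)^(2.32/(2.32−0.154)) = (0.06638)^(1.071) = 0.05474.

0.0547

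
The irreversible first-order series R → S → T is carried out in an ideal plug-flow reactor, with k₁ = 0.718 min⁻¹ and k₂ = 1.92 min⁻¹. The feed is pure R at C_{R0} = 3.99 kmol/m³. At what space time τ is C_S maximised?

The intermediate peaks when r₁ = r₂, i.e. k₁e^(−k₁τ) = k₂e^(−k₂τ), giving τ_opt = ln(k₂/k₁)/(k₂−k₁).
= ln(1.92/0.718)/(1.92−0.718) = ln(2.674)/1.202 = 0.9836/1.202 = 0.818 min.

0.818 min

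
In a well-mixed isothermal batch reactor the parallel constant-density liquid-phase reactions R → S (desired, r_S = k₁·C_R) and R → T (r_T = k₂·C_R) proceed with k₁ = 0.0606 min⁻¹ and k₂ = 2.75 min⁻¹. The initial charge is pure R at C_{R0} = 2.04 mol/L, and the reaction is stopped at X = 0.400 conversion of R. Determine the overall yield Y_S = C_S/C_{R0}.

0.00862

C_R = C_{R0}(1−X) = 1.224 mol/L.
Both paths are first order in R, so the instantaneous fraction to S is constant: dC_S/d(−C_R) = k₁/(k₁+k₂) = 0.02156.
C_S = 0.02156·(C_{R0}−C_R) = 0.02156×0.8160 = 0.0176 mol/L.
Y_S = C_S/C_{R0} = 0.01759/2.04 = 0.00862.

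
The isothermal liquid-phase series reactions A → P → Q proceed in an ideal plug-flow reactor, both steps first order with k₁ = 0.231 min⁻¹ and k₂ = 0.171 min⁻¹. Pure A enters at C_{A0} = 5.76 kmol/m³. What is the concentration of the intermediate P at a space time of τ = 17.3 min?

0.743 kmol/m³

For first-order series with pure A initially, C_P(τ) = k₁C_{A0}/(k₂−k₁)·(e^(−k₁τ) − e^(−k₂τ)).
e^(−k₁τ) = e^(−0.231×17.3) = e^(−3.996) = 0.01838; e^(−k₂τ) = e^(−2.958) = 0.05191.
C_P = 0.231×5.76/(0.171−0.231) × (0.01838−0.05191) = (-22.18)×(-0.03352) = 0.7434 kmol/m³.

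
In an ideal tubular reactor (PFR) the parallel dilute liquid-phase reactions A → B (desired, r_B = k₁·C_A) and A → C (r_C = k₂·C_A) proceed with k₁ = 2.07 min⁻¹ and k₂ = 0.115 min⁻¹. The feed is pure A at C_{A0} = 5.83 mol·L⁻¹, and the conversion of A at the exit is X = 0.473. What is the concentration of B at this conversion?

C_A = C_{A0}(1−X) = 3.072 mol·L⁻¹.
Both paths are first order in A, so the instantaneous fraction to B is constant: dC_B/d(−C_A) = k₁/(k₁+k₂) = 0.9474.
C_B = 0.9474·(C_{A0}−C_A) = 0.9474×2.758 = 2.61 mol·L⁻¹.

2.61 mol·L⁻¹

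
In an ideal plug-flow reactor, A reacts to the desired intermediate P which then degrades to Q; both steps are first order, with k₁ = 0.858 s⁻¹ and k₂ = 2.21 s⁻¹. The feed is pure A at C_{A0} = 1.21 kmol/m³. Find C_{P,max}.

0.258 kmol/m³

For a first-order series the maximum intermediate yield is C_{P,max}/C_{A0} = (k₁/k₂)^[k₂/(k₂−k₁)].
= (0.858/2.21)^(2.21/(2.21−0.858)) = (0.3882)^(1.635) = 0.2130.
C_{P,max} = 0.2130×1.21 = 0.258 kmol/m³.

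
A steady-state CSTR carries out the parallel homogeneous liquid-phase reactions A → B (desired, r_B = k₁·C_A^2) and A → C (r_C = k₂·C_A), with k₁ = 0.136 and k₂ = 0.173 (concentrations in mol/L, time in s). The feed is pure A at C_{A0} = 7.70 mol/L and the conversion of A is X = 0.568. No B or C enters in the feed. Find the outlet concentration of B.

Exit C_A = C_{A0}(1−X) = 7.70×0.432 = 3.326 mol/L.
A CSTR operates uniformly at the exit composition, giving r_B = 1.505 and r_C = 0.5755 (each k·C_A^n at C_A = 3.326).
Fraction of consumed A going to B: r_B/(r_B+r_C) = 0.7234.
C_B = 0.7234·C_{A0}·X = 0.7234×7.70×0.568 = 3.16 mol/L.

3.16 mol/L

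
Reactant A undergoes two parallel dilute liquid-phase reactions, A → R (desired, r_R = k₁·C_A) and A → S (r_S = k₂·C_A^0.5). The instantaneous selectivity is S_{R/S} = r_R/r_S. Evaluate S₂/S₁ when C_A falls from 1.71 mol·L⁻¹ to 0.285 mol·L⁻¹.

0.408

S_{R/S} = (k₁/k₂)·C_A^0.5, so S₂/S₁ = (C_{A,2}/C_{A,1})^0.5.
= (0.285/1.71)^0.5 = (0.1667)^0.5 = 0.408.
Selectivity toward R falls as C_A falls — high-concentration operation is favoured.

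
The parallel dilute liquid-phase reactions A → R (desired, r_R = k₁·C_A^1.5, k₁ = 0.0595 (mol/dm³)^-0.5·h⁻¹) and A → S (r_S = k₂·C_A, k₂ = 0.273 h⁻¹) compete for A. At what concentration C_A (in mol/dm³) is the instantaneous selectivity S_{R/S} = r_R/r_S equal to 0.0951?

0.190 mol/dm³

S_{R/S} = (k₁/k₂)·C_A^0.5 ⇒ C_A = (S·k₂/k₁)^(2).
= (0.0951×0.273/0.0595)^(2) = (0.4363)^(2) = 0.190 mol/dm³.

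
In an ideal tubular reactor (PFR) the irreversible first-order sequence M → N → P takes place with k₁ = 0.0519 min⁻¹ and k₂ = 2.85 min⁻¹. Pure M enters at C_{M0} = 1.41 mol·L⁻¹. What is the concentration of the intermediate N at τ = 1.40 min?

Solving the coupled first-order balances gives C_N(τ) = [k₁/(k₂−k₁)]·C_{M0}·(e^(−k₁τ) − e^(−k₂τ)).
e^(−k₁τ) = e^(−0.0519×1.40) = e^(−0.07266) = 0.9299; e^(−k₂τ) = e^(−3.990) = 0.01850.
C_N = 0.0519×1.41/(2.85−0.0519) × (0.9299−0.01850) = 0.02615×0.9114 = 0.02384 mol·L⁻¹.

0.0238 mol·L⁻¹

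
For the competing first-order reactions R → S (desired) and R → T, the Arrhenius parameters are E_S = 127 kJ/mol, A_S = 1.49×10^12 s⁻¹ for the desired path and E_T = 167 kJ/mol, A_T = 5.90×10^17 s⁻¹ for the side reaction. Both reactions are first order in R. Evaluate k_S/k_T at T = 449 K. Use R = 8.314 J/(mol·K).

0.114

Since both paths have the same order in R, the concentration cancels and S_{S/T} = k_S/k_T = (A_S/A_T)·exp[(E_T−E_S)/(RT)].
(E_T−E_S)/(RT) = (167−127)×10³/(8.314×449) = 40000/3733 = 10.72.
k_S/k_T = (1.49×10^12/5.90×10^17)·exp(10.72) = 2.525×10^-6 × 45039 = 0.114.
Since E_S < E_T, lowering the temperature improves selectivity toward S.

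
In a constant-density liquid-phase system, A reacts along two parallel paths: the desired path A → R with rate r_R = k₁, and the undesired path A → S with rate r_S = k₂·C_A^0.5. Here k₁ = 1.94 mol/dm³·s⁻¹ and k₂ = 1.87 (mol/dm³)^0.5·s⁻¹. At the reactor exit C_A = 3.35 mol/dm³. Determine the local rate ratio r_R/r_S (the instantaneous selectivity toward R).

0.567

S_{R/S} = r_R/r_S = (k₁)/(k₂·C_A^0.5) = (k₁/k₂)·C_A^-0.5.
= (1.94) / (1.87×3.350^0.5) = 1.940/3.423 = 0.567.
The undesired path is higher order in A, so low C_A (CSTR or dilute feed) favours R.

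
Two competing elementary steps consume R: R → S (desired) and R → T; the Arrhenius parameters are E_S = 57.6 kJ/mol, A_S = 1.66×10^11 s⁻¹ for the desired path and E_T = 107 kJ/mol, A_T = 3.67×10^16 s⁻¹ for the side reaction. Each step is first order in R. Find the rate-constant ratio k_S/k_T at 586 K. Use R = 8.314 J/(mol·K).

Since both paths have the same order in R, the concentration cancels and S_{S/T} = k_S/k_T = (A_S/A_T)·exp[(E_T−E_S)/(RT)].
(E_T−E_S)/(RT) = (107−57.6)×10³/(8.314×586) = 49400/4872 = 10.14.
k_S/k_T = (1.66×10^11/3.67×10^16)·exp(10.14) = 4.523×10^-6 × 25325 = 0.115.
Since E_S < E_T, lowering the temperature improves selectivity toward S.

0.115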